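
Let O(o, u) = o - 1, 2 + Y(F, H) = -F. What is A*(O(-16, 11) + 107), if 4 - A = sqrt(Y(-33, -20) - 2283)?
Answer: 360 - 180*I*sqrt(563) ≈ 360.0 - 4271.0*I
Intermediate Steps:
Y(F, H) = -2 - F
O(o, u) = -1 + o
A = 4 - 2*I*sqrt(563) (A = 4 - sqrt((-2 - 1*(-33)) - 2283) = 4 - sqrt((-2 + 33) - 2283) = 4 - sqrt(31 - 2283) = 4 - sqrt(-2252) = 4 - 2*I*sqrt(563) ≈ 4.0 - 47.455*I)
A*(O(-16, 11) + 107) = (4 - 2*I*sqrt(563))*((-1 - 16) + 107) = (4 - 2*I*sqrt(563))*(-17 + 107) = (4 - 2*I*sqrt(563))*90 = 360 - 180*I*sqrt(563)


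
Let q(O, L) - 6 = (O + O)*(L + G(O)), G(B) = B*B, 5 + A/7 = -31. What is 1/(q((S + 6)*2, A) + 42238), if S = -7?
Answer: 1/43236 ≈ 2.3129e-5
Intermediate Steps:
A = -252 (A = -35 + 7*(-31) = -35 - 217 = -252)
G(B) = B²
q(O, L) = 6 + 2*O*(L + O²) (q(O, L) = 6 + (O + O)*(L + O²) = 6 + (2*O)*(L + O²) = 6 + 2*O*(L + O²))
1/(q((S + 6)*2, A) + 42238) = 1/((6 + 2*((-7 + 6)*2)³ + 2*(-252)*((-7 + 6)*2)) + 42238) = 1/((6 + 2*(-1*2)³ + 2*(-252)*(-1*2)) + 42238) = 1/((6 + 2*(-2)³ + 2*(-252)*(-2)) + 42238) = 1/((6 + 2*(-8) + 1008) + 42238) = 1/((6 - 16 + 1008) + 42238) = 1/(998 + 42238) = 1/43236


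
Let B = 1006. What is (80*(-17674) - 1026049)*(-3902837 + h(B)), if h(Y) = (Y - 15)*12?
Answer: 9493785180705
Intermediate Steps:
h(Y) = -180 + 12*Y (h(Y) = (-15 + Y)*12 = -180 + 12*Y)
(80*(-17674) - 1026049)*(-3902837 + h(B)) = (80*(-17674) - 1026049)*(-3902837 + (-180 + 12*1006)) = (-1413920 - 1026049)*(-3902837 + (-180 + 12072)) = -2439969*(-3902837 + 11892) = -2439969*(-3890945) = 9493785180705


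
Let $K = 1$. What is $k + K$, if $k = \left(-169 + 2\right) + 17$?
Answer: $-149$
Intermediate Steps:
$k = -150$ ($k = -167 + 17 = -150$)
$k + K = -150 + 1 = -149$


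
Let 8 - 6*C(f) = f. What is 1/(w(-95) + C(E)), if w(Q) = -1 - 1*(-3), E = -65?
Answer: 6/85 ≈ 0.070588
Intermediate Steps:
C(f) = 4/3 - f/6
w(Q) = 2 (w(Q) = -1 + 3 = 2)
1/(w(-95) + C(E)) = 1/(2 + (4/3 - ⅙*(-65))) = 1/(2 + (4/3 + 65/6)) = 1/(2 + 73/6) = 1/(85/6) = 6/85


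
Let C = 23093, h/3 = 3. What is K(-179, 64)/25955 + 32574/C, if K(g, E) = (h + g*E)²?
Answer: 3026809209407/599378815 ≈ 5049.9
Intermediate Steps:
h = 9 (h = 3*3 = 9)
K(g, E) = (9 + E*g)² (K(g, E) = (9 + g*E)² = (9 + E*g)²)
K(-179, 64)/25955 + 32574/C = (9 + 64*(-179))²/25955 + 32574/23093 = (9 - 11456)²*(1/25955) + 32574*(1/23093) = (-11447)²*(1/25955) + 32574/23093 = 131033809*(1/25955) + 32574/23093 = 131033809/25955 + 32574/23093 = 3026809209407/599378815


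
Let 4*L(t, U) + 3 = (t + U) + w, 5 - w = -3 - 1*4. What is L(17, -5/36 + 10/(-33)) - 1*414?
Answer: -645655/1584 ≈ -407.61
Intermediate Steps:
w = 12 (w = 5 - (-3 - 1*4) = 5 - (-3 - 4) = 5 - 1*(-7) = 5 + 7 = 12)
L(t, U) = 9/4 + U/4 + t/4 (L(t, U) = -3/4 + ((t + U) + 12)/4 = -3/4 + ((U + t) + 12)/4 = -3/4 + (12 + U + t)/4 = -3/4 + (3 + U/4 + t/4) = 9/4 + U/4 + t/4)
L(17, -5/36 + 10/(-33)) - 1*414 = (9/4 + (-5/36 + 10/(-33))/4 + (1/4)*17) - 1*414 = (9/4 + (-5*1/36 + 10*(-1/33))/4 + 17/4) - 414 = (9/4 + (-5/36 - 10/33)/4 + 17/4) - 414 = (9/4 + (1/4)*(-175/396) + 17/4) - 414 = (9/4 - 175/1584 + 17/4) - 414 = 10121/1584 - 414 = -645655/1584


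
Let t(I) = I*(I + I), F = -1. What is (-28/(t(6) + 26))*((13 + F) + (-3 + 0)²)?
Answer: -6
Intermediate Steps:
t(I) = 2*I² (t(I) = I*(2*I) = 2*I²)
(-28/(t(6) + 26))*((13 + F) + (-3 + 0)²) = (-28/(2*6² + 26))*((13 - 1) + (-3 + 0)²) = (-28/(2*36 + 26))*(12 + (-3)²) = (-28/(72 + 26))*(12 + 9) = (-28/98)*21 = ((1/98)*(-28))*21 = -2/7*21 = -6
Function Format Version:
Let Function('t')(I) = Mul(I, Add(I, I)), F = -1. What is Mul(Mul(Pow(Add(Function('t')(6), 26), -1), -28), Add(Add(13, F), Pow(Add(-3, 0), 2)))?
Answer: -6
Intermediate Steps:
Function('t')(I) = Mul(2, Pow(I, 2)) (Function('t')(I) = Mul(I, Mul(2, I)) = Mul(2, Pow(I, 2)))
Mul(Mul(Pow(Add(Function('t')(6), 26), -1), -28), Add(Add(13, F), Pow(Add(-3, 0), 2))) = Mul(Mul(Pow(Add(Mul(2, Pow(6, 2)), 26), -1), -28), Add(Add(13, -1), Pow(Add(-3, 0), 2))) = Mul(Mul(Pow(Add(Mul(2, 36), 26), -1), -28), Add(12, Pow(-3, 2))) = Mul(Mul(Pow(Add(72, 26), -1), -28), Add(12, 9)) = Mul(Mul(Pow(98, -1), -28), 21) = Mul(Mul(Rational(1, 98), -28), 21) = Mul(Rational(-2, 7), 21) = -6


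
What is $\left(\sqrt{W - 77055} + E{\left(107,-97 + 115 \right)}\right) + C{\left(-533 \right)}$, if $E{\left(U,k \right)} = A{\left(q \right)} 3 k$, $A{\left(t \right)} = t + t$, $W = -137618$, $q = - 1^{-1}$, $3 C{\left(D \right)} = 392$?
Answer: $\frac{68}{3} + i \sqrt{214673} \approx 22.667 + 463.33 i$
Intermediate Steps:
$C{\left(D \right)} = \frac{392}{3}$ ($C{\left(D \right)} = \frac{1}{3} \cdot 392 = \frac{392}{3}$)
$q = -1$ ($q = \left(-1\right) 1 = -1$)
$A{\left(t \right)} = 2 t$
$E{\left(U,k \right)} = - 6 k$ ($E{\left(U,k \right)} = 2 \left(-1\right) 3 k = \left(-2\right) 3 k = - 6 k$)
$\left(\sqrt{W - 77055} + E{\left(107,-97 + 115 \right)}\right) + C{\left(-533 \right)} = \left(\sqrt{-137618 - 77055} - 6 \left(-97 + 115\right)\right) + \frac{392}{3} = \left(\sqrt{-214673} - 108\right) + \frac{392}{3} = \left(i \sqrt{214673} - 108\right) + \frac{392}{3} = \left(-108 + i \sqrt{214673}\right) + \frac{392}{3} = \frac{68}{3} + i \sqrt{214673}$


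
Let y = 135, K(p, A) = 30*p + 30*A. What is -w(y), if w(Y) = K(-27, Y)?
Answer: -3240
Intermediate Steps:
K(p, A) = 30*A + 30*p
w(Y) = -810 + 30*Y (w(Y) = 30*Y + 30*(-27) = 30*Y - 810 = -810 + 30*Y)
-w(y) = -(-810 + 30*135) = -(-810 + 4050) = -1*3240 = -3240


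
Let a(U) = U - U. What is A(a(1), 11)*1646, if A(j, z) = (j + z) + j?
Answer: 18106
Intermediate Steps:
a(U) = 0
A(j, z) = z + 2*j
A(a(1), 11)*1646 = (11 + 2*0)*1646 = (11 + 0)*1646 = 11*1646 = 18106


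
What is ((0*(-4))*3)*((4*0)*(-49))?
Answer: 0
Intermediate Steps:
((0*(-4))*3)*((4*0)*(-49)) = (0*3)*(0*(-49)) = 0*0 = 0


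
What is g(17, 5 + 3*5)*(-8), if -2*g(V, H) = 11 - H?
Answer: -36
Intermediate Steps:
g(V, H) = -11/2 + H/2 (g(V, H) = -(11 - H)/2 = -11/2 + H/2)
g(17, 5 + 3*5)*(-8) = (-11/2 + (5 + 3*5)/2)*(-8) = (-11/2 + (5 + 15)/2)*(-8) = (-11/2 + (1/2)*20)*(-8) = (-11/2 + 10)*(-8) = (9/2)*(-8) = -36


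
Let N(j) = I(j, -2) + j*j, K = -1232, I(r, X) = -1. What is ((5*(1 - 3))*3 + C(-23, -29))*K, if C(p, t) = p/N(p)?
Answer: 111041/3 ≈ 37014.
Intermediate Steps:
N(j) = -1 + j² (N(j) = -1 + j*j = -1 + j²)
C(p, t) = p/(-1 + p²)
((5*(1 - 3))*3 + C(-23, -29))*K = ((5*(1 - 3))*3 - 23/(-1 + (-23)²))*(-1232) = ((5*(-2))*3 - 23/(-1 + 529))*(-1232) = (-10*3 - 23/528)*(-1232) = (-30 - 23*1/528)*(-1232) = (-30 - 23/528)*(-1232) = -15863/528*(-1232) = 111041/3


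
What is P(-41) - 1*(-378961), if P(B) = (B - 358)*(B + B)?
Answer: 411679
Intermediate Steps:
P(B) = 2*B*(-358 + B) (P(B) = (-358 + B)*(2*B) = 2*B*(-358 + B))
P(-41) - 1*(-378961) = 2*(-41)*(-358 - 41) - 1*(-378961) = 2*(-41)*(-399) + 378961 = 32718 + 378961 = 411679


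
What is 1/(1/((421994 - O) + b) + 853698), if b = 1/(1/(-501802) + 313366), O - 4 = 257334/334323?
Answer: 224087014172318527238/191302635825411007500064311 ≈ 1.1714e-6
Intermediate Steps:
O = 48322/10131 (O = 4 + 257334/334323 = 4 + 257334*(1/334323) = 4 + 7798/10131 = 48322/10131 ≈ 4.7697)
b = 501802/157247685531 (b = 1/(-1/501802 + 313366) = 1/(157247685531/501802) = 501802/157247685531 ≈ 3.1912e-6)
1/(1/((421994 - O) + b) + 853698) = 1/(1/((421994 - 1*48322/10131) + 501802/157247685531) + 853698) = 1/(1/((421994 - 48322/10131) + 501802/157247685531) + 853698) = 1/(1/(4275172892/10131 + 501802/157247685531) + 853698) = 1/(1/(224087014172318527238/531025434038187) + 853698) = 1/(531025434038187/224087014172318527238 + 853698) = 1/(191302635825411007500064311/224087014172318527238) = 224087014172318527238/191302635825411007500064311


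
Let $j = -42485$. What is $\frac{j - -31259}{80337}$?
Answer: $- \frac{3742}{26779} \approx -0.13974$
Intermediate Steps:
$\frac{j - -31259}{80337} = \frac{-42485 - -31259}{80337} = \left(-42485 + 31259\right) \frac{1}{80337} = \left(-11226\right) \frac{1}{80337} = - \frac{3742}{26779}$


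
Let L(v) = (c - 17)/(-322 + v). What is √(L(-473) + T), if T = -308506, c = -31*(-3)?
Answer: 7*I*√3979256430/795 ≈ 555.43*I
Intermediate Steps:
c = 93
L(v) = 76/(-322 + v) (L(v) = (93 - 17)/(-322 + v) = 76/(-322 + v))
√(L(-473) + T) = √(76/(-322 - 473) - 308506) = √(76/(-795) - 308506) = √(76*(-1/795) - 308506) = √(-76/795 - 308506) = √(-245262346/795) = 7*I*√3979256430/795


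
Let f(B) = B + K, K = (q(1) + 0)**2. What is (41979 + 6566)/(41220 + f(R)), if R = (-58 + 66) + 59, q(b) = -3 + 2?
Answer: 48545/41288 ≈ 1.1758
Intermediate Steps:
q(b) = -1
K = 1 (K = (-1 + 0)**2 = (-1)**2 = 1)
R = 67 (R = 8 + 59 = 67)
f(B) = 1 + B (f(B) = B + 1 = 1 + B)
(41979 + 6566)/(41220 + f(R)) = (41979 + 6566)/(41220 + (1 + 67)) = 48545/(41220 + 68) = 48545/41288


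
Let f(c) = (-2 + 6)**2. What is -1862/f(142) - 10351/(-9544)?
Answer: -275083/2386 ≈ -115.29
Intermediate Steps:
f(c) = 16 (f(c) = 4**2 = 16)
-1862/f(142) - 10351/(-9544) = -1862/16 - 10351/(-9544) = -1862*1/16 - 10351*(-1/9544) = -931/8 + 10351/9544 = -275083/2386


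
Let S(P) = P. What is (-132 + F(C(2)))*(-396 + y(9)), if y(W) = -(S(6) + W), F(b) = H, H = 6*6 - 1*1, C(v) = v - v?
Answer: 39867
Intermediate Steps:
C(v) = 0
H = 35 (H = 36 - 1 = 35)
F(b) = 35
y(W) = -6 - W (y(W) = -(6 + W) = -6 - W)
(-132 + F(C(2)))*(-396 + y(9)) = (-132 + 35)*(-396 + (-6 - 1*9)) = -97*(-396 + (-6 - 9)) = -97*(-396 - 15) = -97*(-411) = 39867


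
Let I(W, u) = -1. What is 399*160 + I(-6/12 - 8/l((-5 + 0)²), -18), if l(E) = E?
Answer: 63839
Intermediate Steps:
399*160 + I(-6/12 - 8/l((-5 + 0)²), -18) = 399*160 - 1 = 63840 - 1 = 63839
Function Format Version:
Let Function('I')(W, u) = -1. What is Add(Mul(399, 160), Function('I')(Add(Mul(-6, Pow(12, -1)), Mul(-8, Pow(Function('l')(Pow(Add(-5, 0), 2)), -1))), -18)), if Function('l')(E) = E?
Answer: 63839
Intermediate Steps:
Add(Mul(399, 160), Function('I')(Add(Mul(-6, Pow(12, -1)), Mul(-8, Pow(Function('l')(Pow(Add(-5, 0), 2)), -1))), -18)) = Add(Mul(399, 160), -1) = Add(63840, -1) = 63839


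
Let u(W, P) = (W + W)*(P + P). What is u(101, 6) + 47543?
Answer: 49967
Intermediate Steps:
u(W, P) = 4*P*W (u(W, P) = (2*W)*(2*P) = 4*P*W)
u(101, 6) + 47543 = 4*6*101 + 47543 = 2424 + 47543 = 49967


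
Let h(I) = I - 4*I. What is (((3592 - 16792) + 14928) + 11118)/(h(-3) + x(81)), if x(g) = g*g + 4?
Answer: 6423/3287 ≈ 1.9541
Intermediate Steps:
h(I) = -3*I
x(g) = 4 + g² (x(g) = g² + 4 = 4 + g²)
(((3592 - 16792) + 14928) + 11118)/(h(-3) + x(81)) = (((3592 - 16792) + 14928) + 11118)/(-3*(-3) + (4 + 81²)) = ((-13200 + 14928) + 11118)/(9 + (4 + 6561)) = (1728 + 11118)/(9 + 6565) = 12846/6574 = 12846*(1/6574) = 6423/3287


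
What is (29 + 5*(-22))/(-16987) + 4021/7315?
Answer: 68897242/124259905 ≈ 0.55446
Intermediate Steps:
(29 + 5*(-22))/(-16987) + 4021/7315 = (29 - 110)*(-1/16987) + 4021*(1/7315) = -81*(-1/16987) + 4021/7315 = 81/16987 + 4021/7315 = 68897242/124259905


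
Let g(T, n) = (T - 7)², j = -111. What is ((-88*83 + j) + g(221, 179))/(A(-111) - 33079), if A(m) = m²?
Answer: -38381/20758 ≈ -1.8490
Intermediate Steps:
g(T, n) = (-7 + T)²
((-88*83 + j) + g(221, 179))/(A(-111) - 33079) = ((-88*83 - 111) + (-7 + 221)²)/((-111)² - 33079) = ((-7304 - 111) + 214²)/(12321 - 33079) = (-7415 + 45796)/(-20758) = 38381*(-1/20758) = -38381/20758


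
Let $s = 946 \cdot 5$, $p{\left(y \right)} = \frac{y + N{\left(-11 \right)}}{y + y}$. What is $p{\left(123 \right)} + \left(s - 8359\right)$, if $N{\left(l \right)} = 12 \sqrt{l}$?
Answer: $- \frac{7257}{2} + \frac{2 i \sqrt{11}}{41} \approx -3628.5 + 0.16179 i$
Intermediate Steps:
$p{\left(y \right)} = \frac{y + 12 i \sqrt{11}}{2 y}$ ($p{\left(y \right)} = \frac{y + 12 \sqrt{-11}}{y + y} = \frac{y + 12 i \sqrt{11}}{2 y}$)
$s = 4730$
$p{\left(123 \right)} + \left(s - 8359\right) = \frac{123 + 12 i \sqrt{11}}{2 \cdot 123} + \left(4730 - 8359\right) = \frac{1}{2} \cdot \frac{1}{123} \left(123 + 12 i \sqrt{11}\right) + \left(4730 - 8359\right) = \left(\frac{1}{2} + \frac{2 i \sqrt{11}}{41}\right) - 3629 = - \frac{7257}{2} + \frac{2 i \sqrt{11}}{41}$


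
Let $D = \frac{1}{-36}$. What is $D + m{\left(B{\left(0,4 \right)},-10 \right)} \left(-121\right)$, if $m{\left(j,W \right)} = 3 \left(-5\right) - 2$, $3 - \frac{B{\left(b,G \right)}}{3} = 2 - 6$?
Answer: $\frac{74051}{36} \approx 2057.0$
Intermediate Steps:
$D = - \frac{1}{36} \approx -0.027778$
$B{\left(b,G \right)} = 21$ ($B{\left(b,G \right)} = 9 - 3 \left(2 - 6\right) = 9 - -12 = 9 + 12 = 21$)
$m{\left(j,W \right)} = -17$ ($m{\left(j,W \right)} = -15 - 2 = -17$)
$D + m{\left(B{\left(0,4 \right)},-10 \right)} \left(-121\right) = - \frac{1}{36} - -2057 = - \frac{1}{36} + 2057 = \frac{74051}{36}$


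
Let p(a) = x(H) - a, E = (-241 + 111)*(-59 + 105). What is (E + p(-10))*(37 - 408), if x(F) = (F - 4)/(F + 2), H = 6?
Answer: 8859109/4 ≈ 2.2148e+6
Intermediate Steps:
x(F) = (-4 + F)/(2 + F)
E = -5980 (E = -130*46 = -5980)
p(a) = ¼ - a (p(a) = (-4 + 6)/(2 + 6) - a = 2/8 - a = (⅛)*2 - a = ¼ - a)
(E + p(-10))*(37 - 408) = (-5980 + (¼ - 1*(-10)))*(37 - 408) = (-5980 + (¼ + 10))*(-371) = (-5980 + 41/4)*(-371) = -23879/4*(-371) = 8859109/4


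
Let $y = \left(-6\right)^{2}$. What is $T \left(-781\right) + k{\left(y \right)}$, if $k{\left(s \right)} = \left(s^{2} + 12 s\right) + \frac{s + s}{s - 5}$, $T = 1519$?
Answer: $- \frac{36722869}{31} \approx -1.1846 \cdot 10^{6}$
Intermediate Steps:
$y = 36$
$k{\left(s \right)} = s^{2} + 12 s + \frac{2 s}{-5 + s}$ ($k{\left(s \right)} = \left(s^{2} + 12 s\right) + \frac{2 s}{-5 + s} = s^{2} + 12 s + \frac{2 s}{-5 + s}$)
$T \left(-781\right) + k{\left(y \right)} = 1519 \left(-781\right) + \frac{36 \left(-58 + 36^{2} + 7 \cdot 36\right)}{-5 + 36} = -1186339 + \frac{36 \left(-58 + 1296 + 252\right)}{31} = -1186339 + 36 \cdot \frac{1}{31} \cdot 1490 = -1186339 + \frac{53640}{31} = - \frac{36722869}{31}$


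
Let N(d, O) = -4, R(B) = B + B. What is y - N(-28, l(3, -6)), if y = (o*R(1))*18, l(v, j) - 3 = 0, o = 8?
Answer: 292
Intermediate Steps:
l(v, j) = 3 (l(v, j) = 3 + 0 = 3)
R(B) = 2*B
y = 288 (y = (8*(2*1))*18 = (8*2)*18 = 16*18 = 288)
y - N(-28, l(3, -6)) = 288 - 1*(-4) = 288 + 4 = 292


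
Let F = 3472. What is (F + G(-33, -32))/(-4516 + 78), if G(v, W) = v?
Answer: -3439/4438 ≈ -0.77490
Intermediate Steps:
(F + G(-33, -32))/(-4516 + 78) = (3472 - 33)/(-4516 + 78) = 3439/(-4438) = 3439*(-1/4438) = -3439/4438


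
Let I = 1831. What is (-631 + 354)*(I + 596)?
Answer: -672279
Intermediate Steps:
(-631 + 354)*(I + 596) = (-631 + 354)*(1831 + 596) = -277*2427 = -672279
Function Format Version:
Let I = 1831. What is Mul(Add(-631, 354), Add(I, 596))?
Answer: -672279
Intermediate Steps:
Mul(Add(-631, 354), Add(I, 596)) = Mul(Add(-631, 354), Add(1831, 596)) = Mul(-277, 2427) = -672279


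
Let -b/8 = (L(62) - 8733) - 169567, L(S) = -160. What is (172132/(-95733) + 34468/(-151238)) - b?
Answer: -10335323873675590/7239233727 ≈ -1.4277e+6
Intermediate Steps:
b = 1427680 (b = -8*((-160 - 8733) - 169567) = -8*(-8893 - 169567) = -8*(-178460) = 1427680)
(172132/(-95733) + 34468/(-151238)) - b = (172132/(-95733) + 34468/(-151238)) - 1*1427680 = (172132*(-1/95733) + 34468*(-1/151238)) - 1427680 = (-172132/95733 - 17234/75619) - 1427680 = -14666312230/7239233727 - 1427680 = -10335323873675590/7239233727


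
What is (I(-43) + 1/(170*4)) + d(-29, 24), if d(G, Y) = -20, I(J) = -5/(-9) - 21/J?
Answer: -4988093/263160 ≈ -18.955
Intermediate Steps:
I(J) = 5/9 - 21/J (I(J) = -5*(-⅑) - 21/J = 5/9 - 21/J)
(I(-43) + 1/(170*4)) + d(-29, 24) = ((5/9 - 21/(-43)) + 1/(170*4)) - 20 = ((5/9 - 21*(-1/43)) + 1/680) - 20 = ((5/9 + 21/43) + 1/680) - 20 = (404/387 + 1/680) - 20 = 275107/263160 - 20 = -4988093/263160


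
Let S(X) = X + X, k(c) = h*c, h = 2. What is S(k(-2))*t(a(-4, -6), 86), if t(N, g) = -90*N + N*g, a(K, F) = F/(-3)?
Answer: 64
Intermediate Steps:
a(K, F) = -F/3 (a(K, F) = F*(-⅓) = -F/3)
k(c) = 2*c
S(X) = 2*X
S(k(-2))*t(a(-4, -6), 86) = (2*(2*(-2)))*((-⅓*(-6))*(-90 + 86)) = (2*(-4))*(2*(-4)) = -8*(-8) = 64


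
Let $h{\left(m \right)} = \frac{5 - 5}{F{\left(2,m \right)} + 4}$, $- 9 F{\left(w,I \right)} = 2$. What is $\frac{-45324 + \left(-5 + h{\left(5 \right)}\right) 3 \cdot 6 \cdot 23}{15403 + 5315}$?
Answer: $- \frac{2633}{1151} \approx -2.2876$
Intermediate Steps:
$F{\left(w,I \right)} = - \frac{2}{9}$ ($F{\left(w,I \right)} = \left(- \frac{1}{9}\right) 2 = - \frac{2}{9}$)
$h{\left(m \right)} = 0$ ($h{\left(m \right)} = \frac{5 - 5}{- \frac{2}{9} + 4} = \frac{0}{\frac{34}{9}} = 0 \cdot \frac{9}{34} = 0$)
$\frac{-45324 + \left(-5 + h{\left(5 \right)}\right) 3 \cdot 6 \cdot 23}{15403 + 5315} = \frac{-45324 + \left(-5 + 0\right) 3 \cdot 6 \cdot 23}{15403 + 5315} = \frac{-45324 + \left(-5\right) 3 \cdot 6 \cdot 23}{20718} = \left(-45324 + \left(-15\right) 6 \cdot 23\right) \frac{1}{20718} = \left(-45324 - 2070\right) \frac{1}{20718} = \left(-47394\right) \frac{1}{20718} = - \frac{2633}{1151}$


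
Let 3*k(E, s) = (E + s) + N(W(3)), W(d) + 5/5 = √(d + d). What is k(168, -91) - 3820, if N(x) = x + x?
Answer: -3795 + 2*√6/3 ≈ -3793.4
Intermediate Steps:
W(d) = -1 + √2*√d (W(d) = -1 + √(d + d) = -1 + √(2*d) = -1 + √2*√d)
N(x) = 2*x
k(E, s) = -⅔ + E/3 + s/3 + 2*√6/3 (k(E, s) = ((E + s) + 2*(-1 + √2*√3))/3 = ((E + s) + 2*(-1 + √6))/3 = ((E + s) + (-2 + 2*√6))/3 = (-2 + E + s + 2*√6)/3 = -⅔ + E/3 + s/3 + 2*√6/3)
k(168, -91) - 3820 = (-⅔ + (⅓)*168 + (⅓)*(-91) + 2*√6/3) - 3820 = (-⅔ + 56 - 91/3 + 2*√6/3) - 3820 = (25 + 2*√6/3) - 3820 = -3795 + 2*√6/3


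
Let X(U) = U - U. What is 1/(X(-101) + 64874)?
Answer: 1/64874 ≈ 1.5414e-5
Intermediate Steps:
X(U) = 0
1/(X(-101) + 64874) = 1/(0 + 64874) = 1/64874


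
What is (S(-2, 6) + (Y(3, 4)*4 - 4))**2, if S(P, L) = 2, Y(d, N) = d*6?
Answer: 4900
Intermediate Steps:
Y(d, N) = 6*d
(S(-2, 6) + (Y(3, 4)*4 - 4))**2 = (2 + ((6*3)*4 - 4))**2 = (2 + (18*4 - 4))**2 = (2 + (72 - 4))**2 = (2 + 68)**2 = 70**2 = 4900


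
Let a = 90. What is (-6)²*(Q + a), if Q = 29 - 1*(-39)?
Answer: 5688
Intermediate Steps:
Q = 68 (Q = 29 + 39 = 68)
(-6)²*(Q + a) = (-6)²*(68 + 90) = 36*158 = 5688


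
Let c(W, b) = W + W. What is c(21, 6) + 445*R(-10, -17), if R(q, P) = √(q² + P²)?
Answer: 42 + 445*√389 ≈ 8818.8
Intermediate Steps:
c(W, b) = 2*W
R(q, P) = √(P² + q²)
c(21, 6) + 445*R(-10, -17) = 2*21 + 445*√((-17)² + (-10)²) = 42 + 445*√(289 + 100) = 42 + 445*√389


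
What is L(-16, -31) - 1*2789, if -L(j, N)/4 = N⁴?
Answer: -3696873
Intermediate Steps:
L(j, N) = -4*N⁴
L(-16, -31) - 1*2789 = -4*(-31)⁴ - 1*2789 = -4*923521 - 2789 = -3694084 - 2789 = -3696873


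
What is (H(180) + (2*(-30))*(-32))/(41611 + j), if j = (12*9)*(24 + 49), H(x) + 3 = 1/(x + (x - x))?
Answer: 345061/8909100 ≈ 0.038731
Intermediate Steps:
H(x) = -3 + 1/x (H(x) = -3 + 1/(x + (x - x)) = -3 + 1/(x + 0) = -3 + 1/x)
j = 7884 (j = 108*73 = 7884)
(H(180) + (2*(-30))*(-32))/(41611 + j) = ((-3 + 1/180) + (2*(-30))*(-32))/(41611 + 7884) = ((-3 + 1/180) - 60*(-32))/49495 = (-539/180 + 1920)*(1/49495) = (345061/180)*(1/49495) = 345061/8909100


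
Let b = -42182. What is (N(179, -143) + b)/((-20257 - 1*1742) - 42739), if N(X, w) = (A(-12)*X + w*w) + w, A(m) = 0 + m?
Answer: 12012/32369 ≈ 0.37110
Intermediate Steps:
A(m) = m
N(X, w) = w + w² - 12*X (N(X, w) = (-12*X + w*w) + w = (-12*X + w²) + w = (w² - 12*X) + w = w + w² - 12*X)
(N(179, -143) + b)/((-20257 - 1*1742) - 42739) = ((-143 + (-143)² - 12*179) - 42182)/((-20257 - 1*1742) - 42739) = ((-143 + 20449 - 2148) - 42182)/((-20257 - 1742) - 42739) = (18158 - 42182)/(-21999 - 42739) = -24024/(-64738) = -24024*(-1/64738) = 12012/32369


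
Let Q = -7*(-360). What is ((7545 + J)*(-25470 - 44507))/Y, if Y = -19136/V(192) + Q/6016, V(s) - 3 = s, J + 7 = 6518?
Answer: 11094970911360/1102219 ≈ 1.0066e+7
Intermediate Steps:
J = 6511 (J = -7 + 6518 = 6511)
Q = 2520
V(s) = 3 + s
Y = -1102219/11280 (Y = -19136/(3 + 192) + 2520/6016 = -19136/195 + 2520*(1/6016) = -19136*1/195 + 315/752 = -1472/15 + 315/752 = -1102219/11280 ≈ -97.714)
((7545 + J)*(-25470 - 44507))/Y = ((7545 + 6511)*(-25470 - 44507))/(-1102219/11280) = (14056*(-69977))*(-11280/1102219) = -983596712*(-11280/1102219) = 11094970911360/1102219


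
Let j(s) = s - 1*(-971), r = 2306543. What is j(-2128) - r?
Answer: -2307700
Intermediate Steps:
j(s) = 971 + s (j(s) = s + 971 = 971 + s)
j(-2128) - r = (971 - 2128) - 1*2306543 = -1157 - 2306543 = -2307700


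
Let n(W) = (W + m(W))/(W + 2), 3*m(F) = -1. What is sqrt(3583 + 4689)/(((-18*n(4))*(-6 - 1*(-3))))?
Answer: 4*sqrt(517)/33 ≈ 2.7561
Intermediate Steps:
m(F) = -1/3 (m(F) = (1/3)*(-1) = -1/3)
n(W) = (-1/3 + W)/(2 + W) (n(W) = (W - 1/3)/(W + 2) = (-1/3 + W)/(2 + W))
sqrt(3583 + 4689)/(((-18*n(4))*(-6 - 1*(-3)))) = sqrt(3583 + 4689)/(((-18*(-1/3 + 4)/(2 + 4))*(-6 - 1*(-3)))) = sqrt(8272)/(((-18*11/(6*3))*(-6 + 3))) = (4*sqrt(517))/((-3*11/3*(-3))) = (4*sqrt(517))/((-18*11/18*(-3))) = (4*sqrt(517))/((-11*(-3))) = (4*sqrt(517))/33 = (4*sqrt(517))*(1/33) = 4*sqrt(517)/33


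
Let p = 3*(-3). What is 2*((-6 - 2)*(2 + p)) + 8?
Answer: 120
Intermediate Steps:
p = -9
2*((-6 - 2)*(2 + p)) + 8 = 2*((-6 - 2)*(2 - 9)) + 8 = 2*(-8*(-7)) + 8 = 2*56 + 8 = 112 + 8 = 120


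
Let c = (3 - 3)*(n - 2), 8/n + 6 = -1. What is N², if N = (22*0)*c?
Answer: 0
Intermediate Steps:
n = -8/7 (n = 8/(-6 - 1) = 8/(-7) = 8*(-⅐) = -8/7 ≈ -1.1429)
c = 0 (c = (3 - 3)*(-8/7 - 2) = 0*(-22/7) = 0)
N = 0 (N = (22*0)*0 = 0*0 = 0)
N² = 0² = 0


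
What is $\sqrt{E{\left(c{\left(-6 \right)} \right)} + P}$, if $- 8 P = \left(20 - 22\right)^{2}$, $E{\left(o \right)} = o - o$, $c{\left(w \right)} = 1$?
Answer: $\frac{i \sqrt{2}}{2} \approx 0.70711 i$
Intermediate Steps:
$E{\left(o \right)} = 0$
$P = - \frac{1}{2}$ ($P = - \frac{\left(20 - 22\right)^{2}}{8} = - \frac{\left(-2\right)^{2}}{8} = \left(- \frac{1}{8}\right) 4 = - \frac{1}{2} \approx -0.5$)
$\sqrt{E{\left(c{\left(-6 \right)} \right)} + P} = \sqrt{0 - \frac{1}{2}} = \sqrt{- \frac{1}{2}} = \frac{i \sqrt{2}}{2}$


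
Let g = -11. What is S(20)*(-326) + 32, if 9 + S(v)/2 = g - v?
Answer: 26112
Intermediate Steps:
S(v) = -40 - 2*v (S(v) = -18 + 2*(-11 - v) = -18 + (-22 - 2*v) = -40 - 2*v)
S(20)*(-326) + 32 = (-40 - 2*20)*(-326) + 32 = (-40 - 40)*(-326) + 32 = -80*(-326) + 32 = 26080 + 32 = 26112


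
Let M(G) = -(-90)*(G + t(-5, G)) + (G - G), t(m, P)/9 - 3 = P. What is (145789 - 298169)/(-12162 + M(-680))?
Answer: 38095/155433 ≈ 0.24509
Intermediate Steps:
t(m, P) = 27 + 9*P
M(G) = 2430 + 900*G (M(G) = -(-90)*(G + (27 + 9*G)) + (G - G) = -(-90)*(27 + 10*G) + 0 = -9*(-270 - 100*G) + 0 = (2430 + 900*G) + 0 = 2430 + 900*G)
(145789 - 298169)/(-12162 + M(-680)) = (145789 - 298169)/(-12162 + (2430 + 900*(-680))) = -152380/(-12162 + (2430 - 612000)) = -152380/(-12162 - 609570) = -152380/(-621732) = -152380*(-1/621732) = 38095/155433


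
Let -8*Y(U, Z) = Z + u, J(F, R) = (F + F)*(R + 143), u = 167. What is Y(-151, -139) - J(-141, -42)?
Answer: 56957/2 ≈ 28479.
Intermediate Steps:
J(F, R) = 2*F*(143 + R) (J(F, R) = (2*F)*(143 + R) = 2*F*(143 + R))
Y(U, Z) = -167/8 - Z/8 (Y(U, Z) = -(Z + 167)/8 = -(167 + Z)/8 = -167/8 - Z/8)
Y(-151, -139) - J(-141, -42) = (-167/8 - 1/8*(-139)) - 2*(-141)*(143 - 42) = (-167/8 + 139/8) - 2*(-141)*101 = -7/2 - 1*(-28482) = -7/2 + 28482 = 56957/2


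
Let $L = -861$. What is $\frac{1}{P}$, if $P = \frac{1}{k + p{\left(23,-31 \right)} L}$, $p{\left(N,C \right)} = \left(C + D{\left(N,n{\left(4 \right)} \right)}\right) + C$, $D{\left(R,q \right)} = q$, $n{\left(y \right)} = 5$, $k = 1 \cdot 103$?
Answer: $49180$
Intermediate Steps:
$k = 103$
$p{\left(N,C \right)} = 5 + 2 C$ ($p{\left(N,C \right)} = \left(C + 5\right) + C = \left(5 + C\right) + C = 5 + 2 C$)
$P = \frac{1}{49180}$ ($P = \frac{1}{103 + \left(5 + 2 \left(-31\right)\right) \left(-861\right)} = \frac{1}{103 + \left(5 - 62\right) \left(-861\right)} = \frac{1}{103 - -49077} = \frac{1}{103 + 49077} = \frac{1}{49180} \approx 2.0333 \cdot 10^{-5}$)
$\frac{1}{P} = \frac{1}{\frac{1}{49180}} = 49180$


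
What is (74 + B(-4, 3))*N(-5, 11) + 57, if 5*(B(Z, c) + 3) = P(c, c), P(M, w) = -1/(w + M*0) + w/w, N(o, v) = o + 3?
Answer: -1279/15 ≈ -85.267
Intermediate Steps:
N(o, v) = 3 + o
P(M, w) = 1 - 1/w (P(M, w) = -1/(w + 0) + 1 = -1/w + 1 = 1 - 1/w)
B(Z, c) = -3 + (-1 + c)/(5*c) (B(Z, c) = -3 + ((-1 + c)/c)/5 = -3 + (-1 + c)/(5*c))
(74 + B(-4, 3))*N(-5, 11) + 57 = (74 + (1/5)*(-1 - 14*3)/3)*(3 - 5) + 57 = (74 + (1/5)*(1/3)*(-1 - 42))*(-2) + 57 = (74 + (1/5)*(1/3)*(-43))*(-2) + 57 = (74 - 43/15)*(-2) + 57 = (1067/15)*(-2) + 57 = -2134/15 + 57 = -1279/15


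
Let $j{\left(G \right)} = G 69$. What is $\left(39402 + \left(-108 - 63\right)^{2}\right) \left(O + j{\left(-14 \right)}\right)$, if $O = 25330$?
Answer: $1672418052$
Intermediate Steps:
$j{\left(G \right)} = 69 G$
$\left(39402 + \left(-108 - 63\right)^{2}\right) \left(O + j{\left(-14 \right)}\right) = \left(39402 + \left(-108 - 63\right)^{2}\right) \left(25330 + 69 \left(-14\right)\right) = \left(39402 + \left(-171\right)^{2}\right) \left(25330 - 966\right) = \left(39402 + 29241\right) 24364 = 68643 \cdot 24364 = 1672418052$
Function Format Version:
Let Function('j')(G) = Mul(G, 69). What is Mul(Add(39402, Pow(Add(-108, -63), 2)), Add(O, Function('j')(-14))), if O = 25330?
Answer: 1672418052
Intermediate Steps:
Function('j')(G) = Mul(69, G)
Mul(Add(39402, Pow(Add(-108, -63), 2)), Add(O, Function('j')(-14))) = Mul(Add(39402, Pow(Add(-108, -63), 2)), Add(25330, Mul(69, -14))) = Mul(Add(39402, Pow(-171, 2)), Add(25330, -966)) = Mul(Add(39402, 29241), 24364) = Mul(68643, 24364) = 1672418052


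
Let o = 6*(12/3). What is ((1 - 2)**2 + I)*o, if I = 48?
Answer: 1176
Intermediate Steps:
o = 24 (o = 6*(12*(1/3)) = 6*4 = 24)
((1 - 2)**2 + I)*o = ((1 - 2)**2 + 48)*24 = ((-1)**2 + 48)*24 = (1 + 48)*24 = 49*24 = 1176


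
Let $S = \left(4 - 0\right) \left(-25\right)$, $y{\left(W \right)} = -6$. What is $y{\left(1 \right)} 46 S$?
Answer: $27600$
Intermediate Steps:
$S = -100$ ($S = \left(4 + 0\right) \left(-25\right) = 4 \left(-25\right) = -100$)
$y{\left(1 \right)} 46 S = \left(-6\right) 46 \left(-100\right) = \left(-276\right) \left(-100\right) = 27600$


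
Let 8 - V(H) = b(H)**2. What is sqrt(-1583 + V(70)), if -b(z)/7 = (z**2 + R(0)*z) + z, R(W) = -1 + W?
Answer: 5*I*sqrt(47059663) ≈ 34300.0*I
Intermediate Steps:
b(z) = -7*z**2 (b(z) = -7*((z**2 + (-1 + 0)*z) + z) = -7*((z**2 - z) + z) = -7*z**2)
V(H) = 8 - 49*H**4 (V(H) = 8 - (-7*H**2)**2 = 8 - 49*H**4)
sqrt(-1583 + V(70)) = sqrt(-1583 + (8 - 49*70**4)) = sqrt(-1583 + (8 - 49*24010000)) = sqrt(-1583 + (8 - 1176490000)) = sqrt(-1583 - 1176489992) = sqrt(-1176491575) = 5*I*sqrt(47059663)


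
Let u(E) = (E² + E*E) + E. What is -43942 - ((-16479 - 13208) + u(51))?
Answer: -19508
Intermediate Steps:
u(E) = E + 2*E² (u(E) = (E² + E²) + E = 2*E² + E = E + 2*E²)
-43942 - ((-16479 - 13208) + u(51)) = -43942 - ((-16479 - 13208) + 51*(1 + 2*51)) = -43942 - (-29687 + 51*(1 + 102)) = -43942 - (-29687 + 51*103) = -43942 - (-29687 + 5253) = -43942 - 1*(-24434) = -43942 + 24434 = -19508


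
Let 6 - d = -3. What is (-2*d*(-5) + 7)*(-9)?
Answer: -873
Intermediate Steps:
d = 9 (d = 6 - 1*(-3) = 6 + 3 = 9)
(-2*d*(-5) + 7)*(-9) = (-2*9*(-5) + 7)*(-9) = (-18*(-5) + 7)*(-9) = (90 + 7)*(-9) = 97*(-9) = -873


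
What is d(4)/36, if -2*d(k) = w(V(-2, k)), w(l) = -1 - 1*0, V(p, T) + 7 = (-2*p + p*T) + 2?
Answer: 1/72 ≈ 0.013889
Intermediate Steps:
V(p, T) = -5 - 2*p + T*p (V(p, T) = -7 + ((-2*p + p*T) + 2) = -7 + ((-2*p + T*p) + 2) = -7 + (2 - 2*p + T*p) = -5 - 2*p + T*p)
w(l) = -1 (w(l) = -1 + 0 = -1)
d(k) = ½ (d(k) = -½*(-1) = ½)
d(4)/36 = (½)/36 = (½)*(1/36) = 1/72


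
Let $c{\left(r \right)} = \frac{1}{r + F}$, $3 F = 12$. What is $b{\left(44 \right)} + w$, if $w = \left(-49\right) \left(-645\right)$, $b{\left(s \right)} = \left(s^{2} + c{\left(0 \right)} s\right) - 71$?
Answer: $33481$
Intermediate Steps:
$F = 4$ ($F = \frac{1}{3} \cdot 12 = 4$)
$c{\left(r \right)} = \frac{1}{4 + r}$ ($c{\left(r \right)} = \frac{1}{r + 4} = \frac{1}{4 + r}$)
$b{\left(s \right)} = -71 + s^{2} + \frac{s}{4}$ ($b{\left(s \right)} = \left(s^{2} + \frac{s}{4 + 0}\right) - 71 = \left(s^{2} + \frac{s}{4}\right) - 71 = -71 + s^{2} + \frac{s}{4}$)
$w = 31605$
$b{\left(44 \right)} + w = \left(-71 + 44^{2} + \frac{1}{4} \cdot 44\right) + 31605 = \left(-71 + 1936 + 11\right) + 31605 = 1876 + 31605 = 33481$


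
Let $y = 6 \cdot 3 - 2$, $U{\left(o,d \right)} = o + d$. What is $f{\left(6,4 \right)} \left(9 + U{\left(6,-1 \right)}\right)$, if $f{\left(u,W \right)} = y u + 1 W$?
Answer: $1400$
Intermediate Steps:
$U{\left(o,d \right)} = d + o$
$y = 16$ ($y = 18 - 2 = 16$)
$f{\left(u,W \right)} = W + 16 u$ ($f{\left(u,W \right)} = 16 u + 1 W = 16 u + W = W + 16 u$)
$f{\left(6,4 \right)} \left(9 + U{\left(6,-1 \right)}\right) = \left(4 + 16 \cdot 6\right) \left(9 + \left(-1 + 6\right)\right) = \left(4 + 96\right) \left(9 + 5\right) = 100 \cdot 14 = 1400$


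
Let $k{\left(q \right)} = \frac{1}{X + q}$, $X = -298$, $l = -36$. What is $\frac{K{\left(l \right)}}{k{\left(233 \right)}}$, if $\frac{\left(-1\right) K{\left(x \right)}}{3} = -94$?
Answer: $-18330$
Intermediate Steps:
$K{\left(x \right)} = 282$ ($K{\left(x \right)} = \left(-3\right) \left(-94\right) = 282$)
$k{\left(q \right)} = \frac{1}{-298 + q}$
$\frac{K{\left(l \right)}}{k{\left(233 \right)}} = \frac{282}{\frac{1}{-298 + 233}} = \frac{282}{\frac{1}{-65}} = \frac{282}{- \frac{1}{65}} = 282 \left(-65\right) = -18330$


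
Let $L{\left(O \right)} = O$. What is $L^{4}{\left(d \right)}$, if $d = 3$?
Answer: $81$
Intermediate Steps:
$L^{4}{\left(d \right)} = 3^{4} = 81$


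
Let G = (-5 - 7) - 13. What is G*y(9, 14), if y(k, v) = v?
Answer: -350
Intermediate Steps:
G = -25 (G = -12 - 13 = -25)
G*y(9, 14) = -25*14 = -350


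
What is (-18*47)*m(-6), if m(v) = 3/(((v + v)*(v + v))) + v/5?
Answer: 39903/40 ≈ 997.58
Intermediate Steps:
m(v) = v/5 + 3/(4*v²) (m(v) = 3/(((2*v)*(2*v))) + v*(⅕) = 3/((4*v²)) + v/5 = 3*(1/(4*v²)) + v/5 = 3/(4*v²) + v/5 = v/5 + 3/(4*v²))
(-18*47)*m(-6) = (-18*47)*((⅕)*(-6) + (¾)/(-6)²) = -846*(-6/5 + (¾)*(1/36)) = -846*(-6/5 + 1/48) = -846*(-283/240) = 39903/40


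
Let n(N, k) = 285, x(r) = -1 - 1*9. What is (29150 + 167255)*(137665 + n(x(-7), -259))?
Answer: 27094069750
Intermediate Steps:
x(r) = -10 (x(r) = -1 - 9 = -10)
(29150 + 167255)*(137665 + n(x(-7), -259)) = (29150 + 167255)*(137665 + 285) = 196405*137950 = 27094069750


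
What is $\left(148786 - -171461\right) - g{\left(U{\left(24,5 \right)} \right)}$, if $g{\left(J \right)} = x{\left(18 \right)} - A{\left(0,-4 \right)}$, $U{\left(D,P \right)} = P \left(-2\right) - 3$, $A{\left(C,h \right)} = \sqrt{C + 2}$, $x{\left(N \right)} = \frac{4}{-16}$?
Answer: $\frac{1280989}{4} + \sqrt{2} \approx 3.2025 \cdot 10^{5}$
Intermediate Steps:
$x{\left(N \right)} = - \frac{1}{4}$ ($x{\left(N \right)} = 4 \left(- \frac{1}{16}\right) = - \frac{1}{4}$)
$A{\left(C,h \right)} = \sqrt{2 + C}$
$U{\left(D,P \right)} = -3 - 2 P$ ($U{\left(D,P \right)} = - 2 P - 3 = -3 - 2 P$)
$g{\left(J \right)} = - \frac{1}{4} - \sqrt{2}$ ($g{\left(J \right)} = - \frac{1}{4} - \sqrt{2 + 0} = - \frac{1}{4} - \sqrt{2}$)
$\left(148786 - -171461\right) - g{\left(U{\left(24,5 \right)} \right)} = \left(148786 - -171461\right) - \left(- \frac{1}{4} - \sqrt{2}\right) = \left(148786 + 171461\right) + \left(\frac{1}{4} + \sqrt{2}\right) = 320247 + \left(\frac{1}{4} + \sqrt{2}\right) = \frac{1280989}{4} + \sqrt{2}$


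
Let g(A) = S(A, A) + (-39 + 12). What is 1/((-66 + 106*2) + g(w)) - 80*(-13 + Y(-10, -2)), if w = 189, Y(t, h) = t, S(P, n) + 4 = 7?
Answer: 224481/122 ≈ 1840.0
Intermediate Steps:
S(P, n) = 3 (S(P, n) = -4 + 7 = 3)
g(A) = -24 (g(A) = 3 + (-39 + 12) = 3 - 27 = -24)
1/((-66 + 106*2) + g(w)) - 80*(-13 + Y(-10, -2)) = 1/((-66 + 106*2) - 24) - 80*(-13 - 10) = 1/((-66 + 212) - 24) - 80*(-23) = 1/(146 - 24) - 1*(-1840) = 1/122 + 1840 = 224481/122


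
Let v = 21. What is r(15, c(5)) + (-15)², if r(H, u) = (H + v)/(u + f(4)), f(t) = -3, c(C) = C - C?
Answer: 213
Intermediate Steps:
c(C) = 0
r(H, u) = (21 + H)/(-3 + u) (r(H, u) = (H + 21)/(u - 3) = (21 + H)/(-3 + u))
r(15, c(5)) + (-15)² = (21 + 15)/(-3 + 0) + (-15)² = 36/(-3) + 225 = -⅓*36 + 225 = -12 + 225 = 213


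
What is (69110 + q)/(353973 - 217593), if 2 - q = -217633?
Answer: 57349/27276 ≈ 2.1025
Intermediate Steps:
q = 217635 (q = 2 - 1*(-217633) = 2 + 217633 = 217635)
(69110 + q)/(353973 - 217593) = (69110 + 217635)/(353973 - 217593) = 286745/136380 = 286745*(1/136380) = 57349/27276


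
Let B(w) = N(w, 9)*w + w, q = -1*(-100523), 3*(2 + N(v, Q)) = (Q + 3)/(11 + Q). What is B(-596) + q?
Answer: 504999/5 ≈ 1.0100e+5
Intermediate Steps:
N(v, Q) = -2 + (3 + Q)/(3*(11 + Q)) (N(v, Q) = -2 + ((Q + 3)/(11 + Q))/3 = -2 + ((3 + Q)/(11 + Q))/3 = -2 + (3 + Q)/(3*(11 + Q)))
q = 100523
B(w) = -4*w/5 (B(w) = ((-63 - 5*9)/(3*(11 + 9)))*w + w = ((⅓)*(-63 - 45)/20)*w + w = ((⅓)*(1/20)*(-108))*w + w = -9*w/5 + w = -4*w/5)
B(-596) + q = -⅘*(-596) + 100523 = 2384/5 + 100523 = 504999/5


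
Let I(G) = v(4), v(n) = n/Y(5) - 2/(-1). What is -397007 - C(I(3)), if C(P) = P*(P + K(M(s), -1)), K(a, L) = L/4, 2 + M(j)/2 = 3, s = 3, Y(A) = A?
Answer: -19850707/50 ≈ -3.9701e+5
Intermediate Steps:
M(j) = 2 (M(j) = -4 + 2*3 = -4 + 6 = 2)
K(a, L) = L/4 (K(a, L) = L*(1/4) = L/4)
v(n) = 2 + n/5 (v(n) = n/5 - 2/(-1) = n*(1/5) - 2*(-1) = n/5 + 2 = 2 + n/5)
I(G) = 14/5 (I(G) = 2 + (1/5)*4 = 2 + 4/5 = 14/5)
C(P) = P*(-1/4 + P) (C(P) = P*(P + (1/4)*(-1)) = P*(P - 1/4) = P*(-1/4 + P))
-397007 - C(I(3)) = -397007 - 14*(-1/4 + 14/5)/5 = -397007 - 14*51/(5*20) = -397007 - 1*357/50 = -397007 - 357/50 = -19850707/50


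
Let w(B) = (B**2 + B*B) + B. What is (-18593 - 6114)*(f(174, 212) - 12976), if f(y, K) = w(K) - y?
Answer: -1901203650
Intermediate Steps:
w(B) = B + 2*B**2 (w(B) = (B**2 + B**2) + B = 2*B**2 + B = B + 2*B**2)
f(y, K) = -y + K*(1 + 2*K) (f(y, K) = K*(1 + 2*K) - y = -y + K*(1 + 2*K))
(-18593 - 6114)*(f(174, 212) - 12976) = (-18593 - 6114)*((-1*174 + 212*(1 + 2*212)) - 12976) = -24707*((-174 + 212*(1 + 424)) - 12976) = -24707*((-174 + 212*425) - 12976) = -24707*((-174 + 90100) - 12976) = -24707*(89926 - 12976) = -24707*76950 = -1901203650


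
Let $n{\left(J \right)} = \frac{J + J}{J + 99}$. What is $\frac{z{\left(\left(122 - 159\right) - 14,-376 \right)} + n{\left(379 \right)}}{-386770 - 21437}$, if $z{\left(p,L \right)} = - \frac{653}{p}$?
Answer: $- \frac{175396}{4975635123} \approx -3.5251 \cdot 10^{-5}$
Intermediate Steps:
$n{\left(J \right)} = \frac{2 J}{99 + J}$
$\frac{z{\left(\left(122 - 159\right) - 14,-376 \right)} + n{\left(379 \right)}}{-386770 - 21437} = \frac{- \frac{653}{\left(122 - 159\right) - 14} + 2 \cdot 379 \frac{1}{99 + 379}}{-386770 - 21437} = \frac{- \frac{653}{-37 - 14} + 2 \cdot 379 \cdot \frac{1}{478}}{-408207} = \left(- \frac{653}{-51} + 2 \cdot 379 \cdot \frac{1}{478}\right) \left(- \frac{1}{408207}\right) = \left(\left(-653\right) \left(- \frac{1}{51}\right) + \frac{379}{239}\right) \left(- \frac{1}{408207}\right) = \left(\frac{653}{51} + \frac{379}{239}\right) \left(- \frac{1}{408207}\right) = \frac{175396}{12189} \left(- \frac{1}{408207}\right) = - \frac{175396}{4975635123}$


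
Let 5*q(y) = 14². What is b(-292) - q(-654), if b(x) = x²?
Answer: 426124/5 ≈ 85225.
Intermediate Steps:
q(y) = 196/5 (q(y) = (⅕)*14² = (⅕)*196 = 196/5)
b(-292) - q(-654) = (-292)² - 1*196/5 = 85264 - 196/5 = 426124/5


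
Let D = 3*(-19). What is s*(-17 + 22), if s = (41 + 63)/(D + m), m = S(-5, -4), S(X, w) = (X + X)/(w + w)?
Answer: -2080/223 ≈ -9.3273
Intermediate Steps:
S(X, w) = X/w (S(X, w) = (2*X)/((2*w)) = (2*X)*(1/(2*w)) = X/w)
D = -57
m = 5/4 (m = -5/(-4) = -5*(-1/4) = 5/4 ≈ 1.2500)
s = -416/223 (s = (41 + 63)/(-57 + 5/4) = 104/(-223/4) = 104*(-4/223) = -416/223 ≈ -1.8655)
s*(-17 + 22) = -416*(-17 + 22)/223 = -416/223*5 = -2080/223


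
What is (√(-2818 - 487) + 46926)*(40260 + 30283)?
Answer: 3310300818 + 70543*I*√3305 ≈ 3.3103e+9 + 4.0555e+6*I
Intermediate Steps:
(√(-2818 - 487) + 46926)*(40260 + 30283) = (√(-3305) + 46926)*70543 = (I*√3305 + 46926)*70543 = (46926 + I*√3305)*70543 = 3310300818 + 70543*I*√3305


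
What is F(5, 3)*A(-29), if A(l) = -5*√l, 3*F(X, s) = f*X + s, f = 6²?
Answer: -305*I*√29 ≈ -1642.5*I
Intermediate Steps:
f = 36
F(X, s) = 12*X + s/3 (F(X, s) = (36*X + s)/3 = (s + 36*X)/3 = 12*X + s/3)
F(5, 3)*A(-29) = (12*5 + (⅓)*3)*(-5*I*√29) = (60 + 1)*(-5*I*√29) = 61*(-5*I*√29) = -305*I*√29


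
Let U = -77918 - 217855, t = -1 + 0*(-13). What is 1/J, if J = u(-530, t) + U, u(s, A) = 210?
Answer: -1/295563 ≈ -3.3834e-6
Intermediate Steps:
t = -1 (t = -1 + 0 = -1)
U = -295773
J = -295563 (J = 210 - 295773 = -295563)
1/J = 1/(-295563) = -1/295563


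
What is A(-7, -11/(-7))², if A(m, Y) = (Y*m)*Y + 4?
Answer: 8649/49 ≈ 176.51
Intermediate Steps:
A(m, Y) = 4 + m*Y² (A(m, Y) = m*Y² + 4 = 4 + m*Y²)
A(-7, -11/(-7))² = (4 - 7*(-11/(-7))²)² = (4 - 7*(-11*(-⅐))²)² = (4 - 7*(11/7)²)² = (4 - 7*121/49)² = (4 - 121/7)² = (-93/7)² = 8649/49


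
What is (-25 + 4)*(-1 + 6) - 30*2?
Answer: -165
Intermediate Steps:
(-25 + 4)*(-1 + 6) - 30*2 = -21*5 - 60 = -105 - 60 = -165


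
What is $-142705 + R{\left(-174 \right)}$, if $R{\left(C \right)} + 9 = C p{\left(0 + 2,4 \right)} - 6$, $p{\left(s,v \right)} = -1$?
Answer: $-142546$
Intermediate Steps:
$R{\left(C \right)} = -15 - C$ ($R{\left(C \right)} = -9 + \left(C \left(-1\right) - 6\right) = -9 - \left(6 + C\right) = -15 - C$)
$-142705 + R{\left(-174 \right)} = -142705 - -159 = -142705 + \left(-15 + 174\right) = -142705 + 159 = -142546$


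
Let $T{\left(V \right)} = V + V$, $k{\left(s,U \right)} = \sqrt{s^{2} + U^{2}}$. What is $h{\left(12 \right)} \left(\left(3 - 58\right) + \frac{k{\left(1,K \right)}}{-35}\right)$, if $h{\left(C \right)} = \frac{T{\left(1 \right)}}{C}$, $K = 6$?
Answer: $- \frac{55}{6} - \frac{\sqrt{37}}{210} \approx -9.1956$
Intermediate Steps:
$k{\left(s,U \right)} = \sqrt{U^{2} + s^{2}}$
$T{\left(V \right)} = 2 V$
$h{\left(C \right)} = \frac{2}{C}$ ($h{\left(C \right)} = \frac{2 \cdot 1}{C} = \frac{2}{C}$)
$h{\left(12 \right)} \left(\left(3 - 58\right) + \frac{k{\left(1,K \right)}}{-35}\right) = \frac{2}{12} \left(\left(3 - 58\right) + \frac{\sqrt{6^{2} + 1^{2}}}{-35}\right) = 2 \cdot \frac{1}{12} \left(-55 + \sqrt{36 + 1} \left(- \frac{1}{35}\right)\right) = \frac{-55 + \sqrt{37} \left(- \frac{1}{35}\right)}{6} = \frac{-55 - \frac{\sqrt{37}}{35}}{6} = - \frac{55}{6} - \frac{\sqrt{37}}{210}$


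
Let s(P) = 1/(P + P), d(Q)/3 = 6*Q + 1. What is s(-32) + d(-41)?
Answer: -47041/64 ≈ -735.02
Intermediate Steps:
d(Q) = 3 + 18*Q (d(Q) = 3*(6*Q + 1) = 3*(1 + 6*Q) = 3 + 18*Q)
s(P) = 1/(2*P)
s(-32) + d(-41) = (½)/(-32) + (3 + 18*(-41)) = (½)*(-1/32) + (3 - 738) = -1/64 - 735 = -47041/64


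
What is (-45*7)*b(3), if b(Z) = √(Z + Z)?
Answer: -315*√6 ≈ -771.59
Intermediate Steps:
b(Z) = √2*√Z (b(Z) = √(2*Z) = √2*√Z)
(-45*7)*b(3) = (-45*7)*(√2*√3) = -315*√6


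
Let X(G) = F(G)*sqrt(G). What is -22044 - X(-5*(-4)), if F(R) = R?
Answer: -22044 - 40*sqrt(5) ≈ -22133.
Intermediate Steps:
X(G) = G**(3/2) (X(G) = G*sqrt(G) = G**(3/2))
-22044 - X(-5*(-4)) = -22044 - (-5*(-4))**(3/2) = -22044 - 20**(3/2) = -22044 - 40*sqrt(5)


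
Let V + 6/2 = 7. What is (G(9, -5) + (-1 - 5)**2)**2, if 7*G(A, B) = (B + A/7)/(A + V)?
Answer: 3104644/2401 ≈ 1293.1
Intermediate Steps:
V = 4 (V = -3 + 7 = 4)
G(A, B) = (B + A/7)/(7*(4 + A)) (G(A, B) = ((B + A/7)/(A + 4))/7 = ((B + A*(1/7))/(4 + A))/7 = ((B + A/7)/(4 + A))/7 = (B + A/7)/(7*(4 + A)))
(G(9, -5) + (-1 - 5)**2)**2 = ((9 + 7*(-5))/(49*(4 + 9)) + (-1 - 5)**2)**2 = ((1/49)*(9 - 35)/13 + (-6)**2)**2 = ((1/49)*(1/13)*(-26) + 36)**2 = (-2/49 + 36)**2 = (1762/49)**2 = 3104644/2401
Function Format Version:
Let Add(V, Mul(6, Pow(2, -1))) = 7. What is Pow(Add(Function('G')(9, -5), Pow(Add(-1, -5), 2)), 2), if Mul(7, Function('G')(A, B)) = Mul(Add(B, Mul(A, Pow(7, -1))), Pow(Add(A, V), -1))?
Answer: Rational(3104644, 2401) ≈ 1293.1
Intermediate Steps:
V = 4 (V = Add(-3, 7) = 4)
Function('G')(A, B) = Mul(Rational(1, 7), Pow(Add(4, A), -1), Add(B, Mul(Rational(1, 7), A))) (Function('G')(A, B) = Mul(Rational(1, 7), Mul(Add(B, Mul(A, Pow(7, -1))), Pow(Add(A, 4), -1))) = Mul(Rational(1, 7), Mul(Add(B, Mul(A, Rational(1, 7))), Pow(Add(4, A), -1))) = Mul(Rational(1, 7), Mul(Add(B, Mul(Rational(1, 7), A)), Pow(Add(4, A), -1))) = Mul(Rational(1, 7), Mul(Pow(Add(4, A), -1), Add(B, Mul(Rational(1, 7), A)))) = Mul(Rational(1, 7), Pow(Add(4, A), -1), Add(B, Mul(Rational(1, 7), A))))
Pow(Add(Function('G')(9, -5), Pow(Add(-1, -5), 2)), 2) = Pow(Add(Mul(Rational(1, 49), Pow(Add(4, 9), -1), Add(9, Mul(7, -5))), Pow(Add(-1, -5), 2)), 2) = Pow(Add(Mul(Rational(1, 49), Pow(13, -1), Add(9, -35)), Pow(-6, 2)), 2) = Pow(Add(Mul(Rational(1, 49), Rational(1, 13), -26), 36), 2) = Pow(Add(Rational(-2, 49), 36), 2) = Pow(Rational(1762, 49), 2) = Rational(3104644, 2401)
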